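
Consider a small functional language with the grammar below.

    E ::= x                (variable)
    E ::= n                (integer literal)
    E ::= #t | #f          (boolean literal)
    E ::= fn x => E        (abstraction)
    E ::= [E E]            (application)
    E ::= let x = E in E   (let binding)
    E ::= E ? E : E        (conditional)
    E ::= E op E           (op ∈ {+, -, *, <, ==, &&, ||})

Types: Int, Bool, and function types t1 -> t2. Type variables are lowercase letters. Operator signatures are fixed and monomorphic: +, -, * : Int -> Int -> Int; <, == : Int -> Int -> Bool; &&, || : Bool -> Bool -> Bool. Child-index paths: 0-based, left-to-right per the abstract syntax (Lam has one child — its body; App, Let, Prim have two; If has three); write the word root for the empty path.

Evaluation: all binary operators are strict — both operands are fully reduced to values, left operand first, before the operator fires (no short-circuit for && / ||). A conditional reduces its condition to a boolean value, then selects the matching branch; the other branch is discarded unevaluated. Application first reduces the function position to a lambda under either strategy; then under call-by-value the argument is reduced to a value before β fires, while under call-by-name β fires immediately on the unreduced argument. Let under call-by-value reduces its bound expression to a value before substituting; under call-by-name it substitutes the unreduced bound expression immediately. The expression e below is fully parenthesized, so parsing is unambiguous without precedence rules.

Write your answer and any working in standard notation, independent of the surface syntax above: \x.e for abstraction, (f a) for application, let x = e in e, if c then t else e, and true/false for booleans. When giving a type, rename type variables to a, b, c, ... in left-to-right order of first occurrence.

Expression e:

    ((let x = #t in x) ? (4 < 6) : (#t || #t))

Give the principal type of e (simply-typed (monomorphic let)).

Trace:
let x : Bool
x : Bool
  unify Bool ~ Bool
  unify Int ~ Int
  unify Int ~ Int
  unify Bool ~ Bool
  unify Bool ~ Bool
  unify Bool ~ Bool

Answer: Bool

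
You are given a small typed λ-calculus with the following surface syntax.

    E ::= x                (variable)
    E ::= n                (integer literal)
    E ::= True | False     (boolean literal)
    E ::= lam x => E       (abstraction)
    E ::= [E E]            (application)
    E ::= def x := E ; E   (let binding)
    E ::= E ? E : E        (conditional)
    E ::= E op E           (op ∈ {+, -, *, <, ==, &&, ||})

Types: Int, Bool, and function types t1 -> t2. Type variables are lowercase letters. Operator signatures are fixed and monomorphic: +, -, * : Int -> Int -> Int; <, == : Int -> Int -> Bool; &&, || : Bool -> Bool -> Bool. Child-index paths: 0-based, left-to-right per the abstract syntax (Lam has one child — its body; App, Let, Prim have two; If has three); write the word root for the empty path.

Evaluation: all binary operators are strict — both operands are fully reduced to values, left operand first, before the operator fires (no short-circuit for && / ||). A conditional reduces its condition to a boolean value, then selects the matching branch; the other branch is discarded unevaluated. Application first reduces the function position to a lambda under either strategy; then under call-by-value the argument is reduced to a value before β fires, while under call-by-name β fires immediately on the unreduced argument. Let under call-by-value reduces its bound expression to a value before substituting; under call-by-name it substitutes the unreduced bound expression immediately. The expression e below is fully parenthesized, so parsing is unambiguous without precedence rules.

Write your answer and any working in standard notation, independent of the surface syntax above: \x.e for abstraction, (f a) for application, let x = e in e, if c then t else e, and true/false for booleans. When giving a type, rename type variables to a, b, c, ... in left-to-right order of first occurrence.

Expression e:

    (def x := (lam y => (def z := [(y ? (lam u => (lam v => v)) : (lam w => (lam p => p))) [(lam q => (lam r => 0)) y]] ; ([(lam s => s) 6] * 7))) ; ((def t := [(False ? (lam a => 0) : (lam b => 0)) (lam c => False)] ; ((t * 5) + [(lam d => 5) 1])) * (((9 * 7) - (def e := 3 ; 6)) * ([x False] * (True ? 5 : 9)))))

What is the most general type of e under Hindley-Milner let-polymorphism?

Working:
y : a
  unify a ~ Bool
v : c
\v._ : c -> c
\u._ : b -> c -> c
p : e
\p._ : e -> e
\w._ : d -> e -> e
  unify b -> c -> c ~ d -> e -> e
  unify b ~ d
  unify c -> c ~ e -> e
  unify c ~ e
  unify e ~ e
\r._ : g -> Int
\q._ : f -> g -> Int
y : Bool
  unify f -> g -> Int ~ Bool -> h
  unify f ~ Bool
  unify g -> Int ~ h
_ _ : g -> Int
  unify d -> e -> e ~ (g -> Int) -> i
  unify d ~ g -> Int
  unify e -> e ~ i
_ _ : e -> e
let z : forall. e -> e
s : j
\s._ : j -> j
  unify j -> j ~ Int -> k
  unify j ~ Int
  unify Int ~ k
_ _ : Int
  unify Int ~ Int
  unify Int ~ Int
\y._ : Bool -> Int
let x : Bool -> Int
  unify Bool ~ Bool
\a._ : l -> Int
\b._ : m -> Int
  unify l -> Int ~ m -> Int
  unify l ~ m
  unify Int ~ Int
\c._ : n -> Bool
  unify m -> Int ~ (n -> Bool) -> o
  unify m ~ n -> Bool
  unify Int ~ o
_ _ : Int
let t : Int
t : Int
  unify Int ~ Int
  unify Int ~ Int
  unify Int ~ Int
\d._ : p -> Int
  unify p -> Int ~ Int -> q
  unify p ~ Int
  unify Int ~ q
_ _ : Int
  unify Int ~ Int
  unify Int ~ Int
  unify Int ~ Int
  unify Int ~ Int
  unify Int ~ Int
let e : Int
  unify Int ~ Int
  unify Int ~ Int
x : Bool -> Int
  unify Bool -> Int ~ Bool -> r
  unify Bool ~ Bool
  unify Int ~ r
_ _ : Int
  unify Int ~ Int
  unify Bool ~ Bool
  unify Int ~ Int
  unify Int ~ Int
  unify Int ~ Int
  unify Int ~ Int

Answer: Int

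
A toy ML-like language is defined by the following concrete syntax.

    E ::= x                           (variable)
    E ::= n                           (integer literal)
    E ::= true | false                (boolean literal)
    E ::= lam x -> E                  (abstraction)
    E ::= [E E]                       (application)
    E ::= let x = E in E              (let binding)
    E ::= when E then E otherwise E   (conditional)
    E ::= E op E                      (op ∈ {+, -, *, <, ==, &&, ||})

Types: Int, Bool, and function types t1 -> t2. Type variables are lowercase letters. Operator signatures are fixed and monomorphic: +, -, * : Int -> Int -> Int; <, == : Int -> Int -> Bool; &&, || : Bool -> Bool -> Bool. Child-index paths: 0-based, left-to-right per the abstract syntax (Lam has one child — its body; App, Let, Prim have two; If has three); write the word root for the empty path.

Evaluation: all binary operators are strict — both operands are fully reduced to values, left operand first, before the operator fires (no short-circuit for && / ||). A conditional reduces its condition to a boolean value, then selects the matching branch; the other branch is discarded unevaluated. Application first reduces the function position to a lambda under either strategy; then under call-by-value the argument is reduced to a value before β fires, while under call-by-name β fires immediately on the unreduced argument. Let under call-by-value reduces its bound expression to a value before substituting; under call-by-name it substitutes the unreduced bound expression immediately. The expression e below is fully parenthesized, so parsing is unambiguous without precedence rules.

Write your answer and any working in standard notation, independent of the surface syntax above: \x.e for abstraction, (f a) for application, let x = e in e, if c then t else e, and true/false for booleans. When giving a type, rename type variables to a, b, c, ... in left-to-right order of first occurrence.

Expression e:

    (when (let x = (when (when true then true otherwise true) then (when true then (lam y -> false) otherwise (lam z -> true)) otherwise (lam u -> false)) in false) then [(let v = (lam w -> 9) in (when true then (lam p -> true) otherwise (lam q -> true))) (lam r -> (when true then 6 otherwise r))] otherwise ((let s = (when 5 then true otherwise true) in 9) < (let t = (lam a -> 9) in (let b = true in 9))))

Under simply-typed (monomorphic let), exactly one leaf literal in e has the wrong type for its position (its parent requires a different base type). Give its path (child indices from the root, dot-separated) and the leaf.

Answer: 2.0.0.0 : 5

Trace:
  unify Bool ~ Bool
  unify Bool ~ Bool
  unify Bool ~ Bool
  unify Bool ~ Bool
\y._ : a -> Bool
\z._ : b -> Bool
  unify a -> Bool ~ b -> Bool
  unify a ~ b
  unify Bool ~ Bool
\u._ : c -> Bool
  unify b -> Bool ~ c -> Bool
  unify b ~ c
  unify Bool ~ Bool
let x : c -> Bool
  unify Bool ~ Bool
\w._ : d -> Int
let v : d -> Int
  unify Bool ~ Bool
\p._ : e -> Bool
\q._ : f -> Bool
  unify e -> Bool ~ f -> Bool
  unify e ~ f
  unify Bool ~ Bool
  unify Bool ~ Bool
r : g
  unify Int ~ g
\r._ : Int -> Int
  unify f -> Bool ~ (Int -> Int) -> h
  unify f ~ Int -> Int
  unify Bool ~ h
_ _ : Bool
  unify Int ~ Bool
  FAIL: mismatch Int ~ Bool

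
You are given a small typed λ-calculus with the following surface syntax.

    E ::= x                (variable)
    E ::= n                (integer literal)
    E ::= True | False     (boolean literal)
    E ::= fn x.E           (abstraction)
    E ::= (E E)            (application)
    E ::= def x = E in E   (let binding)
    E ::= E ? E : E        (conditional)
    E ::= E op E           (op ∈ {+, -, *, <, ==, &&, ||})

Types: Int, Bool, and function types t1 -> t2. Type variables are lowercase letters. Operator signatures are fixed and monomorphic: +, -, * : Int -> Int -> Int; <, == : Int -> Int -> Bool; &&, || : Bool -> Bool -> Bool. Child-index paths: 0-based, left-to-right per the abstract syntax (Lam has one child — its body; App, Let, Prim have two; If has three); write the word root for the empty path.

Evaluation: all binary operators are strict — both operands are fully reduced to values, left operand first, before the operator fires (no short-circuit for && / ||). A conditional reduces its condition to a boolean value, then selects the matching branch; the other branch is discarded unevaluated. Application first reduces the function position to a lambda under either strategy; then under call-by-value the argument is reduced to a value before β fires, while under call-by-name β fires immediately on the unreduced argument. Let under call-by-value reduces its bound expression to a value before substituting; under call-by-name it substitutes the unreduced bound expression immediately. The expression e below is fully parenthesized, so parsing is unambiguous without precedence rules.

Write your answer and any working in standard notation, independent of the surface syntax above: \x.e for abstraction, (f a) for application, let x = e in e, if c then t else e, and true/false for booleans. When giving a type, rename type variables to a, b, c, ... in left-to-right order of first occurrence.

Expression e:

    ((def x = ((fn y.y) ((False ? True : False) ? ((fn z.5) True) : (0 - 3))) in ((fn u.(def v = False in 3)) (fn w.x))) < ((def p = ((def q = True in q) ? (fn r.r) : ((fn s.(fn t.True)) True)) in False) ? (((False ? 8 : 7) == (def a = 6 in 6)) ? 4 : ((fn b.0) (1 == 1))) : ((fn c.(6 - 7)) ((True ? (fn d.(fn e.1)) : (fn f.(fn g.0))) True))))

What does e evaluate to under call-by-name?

Answer: false

Derivation:
step 0: ((let x = ((\y.y) (if (if false then true else false) then ((\z.5) true) else (0 - 3))) in ((\u.(let v = false in 3)) (\w.x))) < (if (let p = (if (let q = true in q) then (\r.r) else ((\s.(\t.true)) true)) in false) then (if ((if false then 8 else 7) == (let a = 6 in 6)) then 4 else ((\b.0) (1 == 1))) else ((\c.(6 - 7)) ((if true then (\d.(\e.1)) else (\f.(\g.0))) true))))
step 1: [let@0] (((\u.(let v = false in 3)) (\w.((\y.y) (if (if false then true else false) then ((\z.5) true) else (0 - 3))))) < (if (let p = (if (let q = true in q) then (\r.r) else ((\s.(\t.true)) true)) in false) then (if ((if false then 8 else 7) == (let a = 6 in 6)) then 4 else ((\b.0) (1 == 1))) else ((\c.(6 - 7)) ((if true then (\d.(\e.1)) else (\f.(\g.0))) true))))
step 2: [beta@0] ((let v = false in 3) < (if (let p = (if (let q = true in q) then (\r.r) else ((\s.(\t.true)) true)) in false) then (if ((if false then 8 else 7) == (let a = 6 in 6)) then 4 else ((\b.0) (1 == 1))) else ((\c.(6 - 7)) ((if true then (\d.(\e.1)) else (\f.(\g.0))) true))))
step 3: [let@0] (3 < (if (let p = (if (let q = true in q) then (\r.r) else ((\s.(\t.true)) true)) in false) then (if ((if false then 8 else 7) == (let a = 6 in 6)) then 4 else ((\b.0) (1 == 1))) else ((\c.(6 - 7)) ((if true then (\d.(\e.1)) else (\f.(\g.0))) true))))
step 4: [let@1.0] (3 < (if false then (if ((if false then 8 else 7) == (let a = 6 in 6)) then 4 else ((\b.0) (1 == 1))) else ((\c.(6 - 7)) ((if true then (\d.(\e.1)) else (\f.(\g.0))) true))))
step 5: [if@1] (3 < ((\c.(6 - 7)) ((if true then (\d.(\e.1)) else (\f.(\g.0))) true)))
step 6: [beta@1] (3 < (6 - 7))
step 7: [delta@1] (3 < -1)
step 8: [delta@root] false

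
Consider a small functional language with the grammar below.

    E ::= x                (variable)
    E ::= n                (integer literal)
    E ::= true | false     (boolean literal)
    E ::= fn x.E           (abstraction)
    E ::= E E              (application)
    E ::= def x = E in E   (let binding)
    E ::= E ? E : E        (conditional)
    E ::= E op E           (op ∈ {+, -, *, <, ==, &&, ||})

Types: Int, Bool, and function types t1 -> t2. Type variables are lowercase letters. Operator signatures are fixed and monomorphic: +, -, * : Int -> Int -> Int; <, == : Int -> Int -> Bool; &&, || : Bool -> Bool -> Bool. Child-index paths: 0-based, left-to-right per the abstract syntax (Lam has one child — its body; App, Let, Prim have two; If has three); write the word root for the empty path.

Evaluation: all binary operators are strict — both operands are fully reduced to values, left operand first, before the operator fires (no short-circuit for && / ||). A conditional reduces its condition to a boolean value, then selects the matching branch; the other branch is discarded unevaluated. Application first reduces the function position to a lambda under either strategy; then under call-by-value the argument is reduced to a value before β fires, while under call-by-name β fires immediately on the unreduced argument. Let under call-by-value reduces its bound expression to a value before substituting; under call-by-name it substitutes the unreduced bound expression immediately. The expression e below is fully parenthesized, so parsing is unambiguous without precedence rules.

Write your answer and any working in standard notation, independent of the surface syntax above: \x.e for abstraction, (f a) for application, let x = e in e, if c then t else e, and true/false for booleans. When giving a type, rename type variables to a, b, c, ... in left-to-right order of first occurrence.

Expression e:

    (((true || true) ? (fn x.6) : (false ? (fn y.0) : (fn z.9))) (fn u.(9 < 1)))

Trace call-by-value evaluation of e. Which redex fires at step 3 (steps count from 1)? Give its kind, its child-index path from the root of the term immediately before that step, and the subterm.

Answer: beta at root : ((\x.6) (\u.(9 < 1)))

Trace:
step 0: ((if (true || true) then (\x.6) else (if false then (\y.0) else (\z.9))) (\u.(9 < 1)))
step 1: [delta@0.0] ((if true then (\x.6) else (if false then (\y.0) else (\z.9))) (\u.(9 < 1)))
step 2: [if@0] ((\x.6) (\u.(9 < 1)))
step 3: [beta@root] 6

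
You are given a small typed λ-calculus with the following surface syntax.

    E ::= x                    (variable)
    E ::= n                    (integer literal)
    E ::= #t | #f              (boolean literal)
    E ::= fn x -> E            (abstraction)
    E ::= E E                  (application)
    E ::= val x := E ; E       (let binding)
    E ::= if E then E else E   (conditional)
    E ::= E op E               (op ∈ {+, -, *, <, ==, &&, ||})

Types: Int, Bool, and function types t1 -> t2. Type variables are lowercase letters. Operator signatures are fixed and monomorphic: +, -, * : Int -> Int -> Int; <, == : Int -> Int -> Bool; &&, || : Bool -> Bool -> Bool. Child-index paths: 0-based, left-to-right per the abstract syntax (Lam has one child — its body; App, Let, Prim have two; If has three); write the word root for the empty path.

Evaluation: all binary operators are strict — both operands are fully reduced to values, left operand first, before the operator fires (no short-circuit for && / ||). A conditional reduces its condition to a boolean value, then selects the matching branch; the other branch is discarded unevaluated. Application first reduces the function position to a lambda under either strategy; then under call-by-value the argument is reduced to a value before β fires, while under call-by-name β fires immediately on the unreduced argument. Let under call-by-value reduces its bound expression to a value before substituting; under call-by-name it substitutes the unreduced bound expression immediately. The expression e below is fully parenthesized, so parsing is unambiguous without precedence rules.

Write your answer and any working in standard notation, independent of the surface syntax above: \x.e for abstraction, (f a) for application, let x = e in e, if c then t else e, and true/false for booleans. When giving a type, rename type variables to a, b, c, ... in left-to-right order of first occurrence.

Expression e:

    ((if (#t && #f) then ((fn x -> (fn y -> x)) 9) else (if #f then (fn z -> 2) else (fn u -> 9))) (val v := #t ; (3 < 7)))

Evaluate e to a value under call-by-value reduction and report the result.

Answer: 9

Derivation:
step 0: ((if (true && false) then ((\x.(\y.x)) 9) else (if false then (\z.2) else (\u.9))) (let v = true in (3 < 7)))
step 1: [delta@0.0] ((if false then ((\x.(\y.x)) 9) else (if false then (\z.2) else (\u.9))) (let v = true in (3 < 7)))
step 2: [if@0] ((if false then (\z.2) else (\u.9)) (let v = true in (3 < 7)))
step 3: [if@0] ((\u.9) (let v = true in (3 < 7)))
step 4: [let@1] ((\u.9) (3 < 7))
step 5: [delta@1] ((\u.9) true)
step 6: [beta@root] 9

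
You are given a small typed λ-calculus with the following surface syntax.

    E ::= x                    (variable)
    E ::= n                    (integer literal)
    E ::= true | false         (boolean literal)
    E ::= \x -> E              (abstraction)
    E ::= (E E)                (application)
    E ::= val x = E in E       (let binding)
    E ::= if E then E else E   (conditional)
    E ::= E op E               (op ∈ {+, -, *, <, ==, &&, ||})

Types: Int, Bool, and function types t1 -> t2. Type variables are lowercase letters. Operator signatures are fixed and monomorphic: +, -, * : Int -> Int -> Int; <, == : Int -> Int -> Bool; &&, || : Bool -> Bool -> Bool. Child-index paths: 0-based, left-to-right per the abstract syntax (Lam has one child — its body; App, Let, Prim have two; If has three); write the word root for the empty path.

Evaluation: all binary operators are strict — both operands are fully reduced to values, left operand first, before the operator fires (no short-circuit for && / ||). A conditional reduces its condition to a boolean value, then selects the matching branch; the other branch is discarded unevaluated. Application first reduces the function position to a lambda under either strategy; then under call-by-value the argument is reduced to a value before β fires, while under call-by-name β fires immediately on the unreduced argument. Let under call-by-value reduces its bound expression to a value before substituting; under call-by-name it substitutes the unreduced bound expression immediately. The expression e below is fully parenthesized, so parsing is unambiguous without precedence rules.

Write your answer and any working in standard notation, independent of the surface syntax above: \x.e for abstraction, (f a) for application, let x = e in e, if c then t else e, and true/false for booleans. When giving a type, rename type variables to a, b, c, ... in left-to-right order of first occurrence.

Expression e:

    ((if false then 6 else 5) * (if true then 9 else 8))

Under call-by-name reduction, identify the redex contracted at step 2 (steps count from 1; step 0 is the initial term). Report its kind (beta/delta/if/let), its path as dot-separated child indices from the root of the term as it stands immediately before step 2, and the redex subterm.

Answer: if at 1 : (if true then 9 else 8)

Derivation:
step 0: ((if false then 6 else 5) * (if true then 9 else 8))
step 1: [if@0] (5 * (if true then 9 else 8))
step 2: [if@1] (5 * 9)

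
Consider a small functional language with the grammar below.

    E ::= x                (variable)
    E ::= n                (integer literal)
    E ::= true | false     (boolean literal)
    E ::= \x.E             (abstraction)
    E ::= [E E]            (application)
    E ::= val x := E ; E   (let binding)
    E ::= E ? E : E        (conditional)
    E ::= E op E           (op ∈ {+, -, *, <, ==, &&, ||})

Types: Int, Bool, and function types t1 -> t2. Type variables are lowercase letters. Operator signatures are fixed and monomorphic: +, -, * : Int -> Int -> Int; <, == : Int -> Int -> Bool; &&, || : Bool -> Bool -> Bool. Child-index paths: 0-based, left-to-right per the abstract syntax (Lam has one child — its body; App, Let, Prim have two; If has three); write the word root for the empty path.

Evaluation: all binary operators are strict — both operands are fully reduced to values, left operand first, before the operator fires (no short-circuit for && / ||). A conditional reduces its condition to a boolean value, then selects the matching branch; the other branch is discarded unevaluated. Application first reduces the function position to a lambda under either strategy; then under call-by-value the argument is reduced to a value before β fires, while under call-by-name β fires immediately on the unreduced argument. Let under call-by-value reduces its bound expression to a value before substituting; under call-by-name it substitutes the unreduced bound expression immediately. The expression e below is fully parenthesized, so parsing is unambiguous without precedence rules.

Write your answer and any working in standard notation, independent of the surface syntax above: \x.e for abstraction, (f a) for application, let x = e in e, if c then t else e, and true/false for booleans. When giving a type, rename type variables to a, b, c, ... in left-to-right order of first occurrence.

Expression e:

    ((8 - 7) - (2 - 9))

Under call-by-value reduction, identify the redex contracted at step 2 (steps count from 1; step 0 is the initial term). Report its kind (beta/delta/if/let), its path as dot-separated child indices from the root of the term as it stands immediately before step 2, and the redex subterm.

Answer: delta at 1 : (2 - 9)

Working:
step 0: ((8 - 7) - (2 - 9))
step 1: [delta@0] (1 - (2 - 9))
step 2: [delta@1] (1 - -7)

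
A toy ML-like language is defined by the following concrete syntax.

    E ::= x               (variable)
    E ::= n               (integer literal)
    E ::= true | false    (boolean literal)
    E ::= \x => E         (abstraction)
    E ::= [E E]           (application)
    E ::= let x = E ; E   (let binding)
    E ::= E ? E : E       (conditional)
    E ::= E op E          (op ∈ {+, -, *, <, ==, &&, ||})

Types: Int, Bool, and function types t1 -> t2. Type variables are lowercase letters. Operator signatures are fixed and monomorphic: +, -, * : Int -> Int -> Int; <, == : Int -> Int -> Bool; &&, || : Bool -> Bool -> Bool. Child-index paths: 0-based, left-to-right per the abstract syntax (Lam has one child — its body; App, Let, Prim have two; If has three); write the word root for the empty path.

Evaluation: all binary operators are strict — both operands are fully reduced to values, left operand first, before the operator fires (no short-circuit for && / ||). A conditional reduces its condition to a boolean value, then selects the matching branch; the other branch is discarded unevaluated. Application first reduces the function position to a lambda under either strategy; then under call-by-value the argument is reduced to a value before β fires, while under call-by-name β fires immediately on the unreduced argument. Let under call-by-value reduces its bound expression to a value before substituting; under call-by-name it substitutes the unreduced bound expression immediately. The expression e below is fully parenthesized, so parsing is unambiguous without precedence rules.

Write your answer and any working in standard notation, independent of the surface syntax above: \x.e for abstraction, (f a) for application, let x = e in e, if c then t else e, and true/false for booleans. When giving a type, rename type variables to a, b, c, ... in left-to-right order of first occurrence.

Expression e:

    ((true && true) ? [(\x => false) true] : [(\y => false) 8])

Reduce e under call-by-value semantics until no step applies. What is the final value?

Working:
step 0: (if (true && true) then ((\x.false) true) else ((\y.false) 8))
step 1: [delta@0] (if true then ((\x.false) true) else ((\y.false) 8))
step 2: [if@root] ((\x.false) true)
step 3: [beta@root] false

Answer: false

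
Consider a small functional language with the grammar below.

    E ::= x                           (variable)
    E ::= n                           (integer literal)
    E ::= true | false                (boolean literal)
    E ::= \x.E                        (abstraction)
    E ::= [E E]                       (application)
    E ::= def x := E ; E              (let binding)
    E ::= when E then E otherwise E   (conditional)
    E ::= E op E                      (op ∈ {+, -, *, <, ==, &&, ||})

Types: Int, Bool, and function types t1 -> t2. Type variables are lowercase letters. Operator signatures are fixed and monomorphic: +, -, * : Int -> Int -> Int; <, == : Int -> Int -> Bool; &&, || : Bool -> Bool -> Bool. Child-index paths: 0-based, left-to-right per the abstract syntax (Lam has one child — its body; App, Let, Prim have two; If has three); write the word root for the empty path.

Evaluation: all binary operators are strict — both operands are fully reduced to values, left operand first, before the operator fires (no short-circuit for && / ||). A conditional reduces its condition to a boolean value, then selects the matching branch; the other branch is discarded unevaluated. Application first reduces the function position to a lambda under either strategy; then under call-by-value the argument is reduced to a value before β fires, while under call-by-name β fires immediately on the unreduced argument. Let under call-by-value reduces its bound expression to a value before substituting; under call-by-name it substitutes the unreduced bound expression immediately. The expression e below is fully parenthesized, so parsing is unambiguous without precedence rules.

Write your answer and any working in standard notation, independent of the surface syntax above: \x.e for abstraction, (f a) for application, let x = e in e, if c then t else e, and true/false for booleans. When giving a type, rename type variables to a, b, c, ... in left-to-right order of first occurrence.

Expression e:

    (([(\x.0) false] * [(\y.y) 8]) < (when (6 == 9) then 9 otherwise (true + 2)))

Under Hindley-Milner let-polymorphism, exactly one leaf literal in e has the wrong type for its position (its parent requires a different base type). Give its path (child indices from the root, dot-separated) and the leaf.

Derivation:
\x._ : a -> Int
  unify a -> Int ~ Bool -> b
  unify a ~ Bool
  unify Int ~ b
_ _ : Int
  unify Int ~ Int
y : c
\y._ : c -> c
  unify c -> c ~ Int -> d
  unify c ~ Int
  unify Int ~ d
_ _ : Int
  unify Int ~ Int
  unify Int ~ Int
  unify Int ~ Int
  unify Int ~ Int
  unify Bool ~ Bool
  unify Bool ~ Int
  FAIL: mismatch Bool ~ Int

Answer: 1.2.0 : true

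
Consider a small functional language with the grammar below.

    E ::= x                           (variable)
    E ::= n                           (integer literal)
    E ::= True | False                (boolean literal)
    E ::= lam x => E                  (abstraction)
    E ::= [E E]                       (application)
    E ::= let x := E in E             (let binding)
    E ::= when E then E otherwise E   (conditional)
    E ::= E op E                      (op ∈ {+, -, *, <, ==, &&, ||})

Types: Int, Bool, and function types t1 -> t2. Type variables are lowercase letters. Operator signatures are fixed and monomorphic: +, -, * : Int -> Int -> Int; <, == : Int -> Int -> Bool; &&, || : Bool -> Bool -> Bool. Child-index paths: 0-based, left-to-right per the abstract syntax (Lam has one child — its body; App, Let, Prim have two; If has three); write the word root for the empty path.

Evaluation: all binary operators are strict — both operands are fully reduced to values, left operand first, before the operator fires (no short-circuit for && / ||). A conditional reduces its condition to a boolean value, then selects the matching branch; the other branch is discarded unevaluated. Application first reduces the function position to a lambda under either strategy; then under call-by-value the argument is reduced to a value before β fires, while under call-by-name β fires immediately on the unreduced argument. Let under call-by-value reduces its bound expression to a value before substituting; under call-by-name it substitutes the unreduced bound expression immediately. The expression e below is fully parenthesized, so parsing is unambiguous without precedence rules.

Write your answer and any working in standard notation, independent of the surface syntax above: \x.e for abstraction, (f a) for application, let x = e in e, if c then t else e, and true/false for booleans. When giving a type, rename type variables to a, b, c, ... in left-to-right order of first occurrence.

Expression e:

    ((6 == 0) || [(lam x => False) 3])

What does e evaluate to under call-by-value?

Answer: false

Trace:
step 0: ((6 == 0) || ((\x.false) 3))
step 1: [delta@0] (false || ((\x.false) 3))
step 2: [beta@1] (false || false)
step 3: [delta@root] false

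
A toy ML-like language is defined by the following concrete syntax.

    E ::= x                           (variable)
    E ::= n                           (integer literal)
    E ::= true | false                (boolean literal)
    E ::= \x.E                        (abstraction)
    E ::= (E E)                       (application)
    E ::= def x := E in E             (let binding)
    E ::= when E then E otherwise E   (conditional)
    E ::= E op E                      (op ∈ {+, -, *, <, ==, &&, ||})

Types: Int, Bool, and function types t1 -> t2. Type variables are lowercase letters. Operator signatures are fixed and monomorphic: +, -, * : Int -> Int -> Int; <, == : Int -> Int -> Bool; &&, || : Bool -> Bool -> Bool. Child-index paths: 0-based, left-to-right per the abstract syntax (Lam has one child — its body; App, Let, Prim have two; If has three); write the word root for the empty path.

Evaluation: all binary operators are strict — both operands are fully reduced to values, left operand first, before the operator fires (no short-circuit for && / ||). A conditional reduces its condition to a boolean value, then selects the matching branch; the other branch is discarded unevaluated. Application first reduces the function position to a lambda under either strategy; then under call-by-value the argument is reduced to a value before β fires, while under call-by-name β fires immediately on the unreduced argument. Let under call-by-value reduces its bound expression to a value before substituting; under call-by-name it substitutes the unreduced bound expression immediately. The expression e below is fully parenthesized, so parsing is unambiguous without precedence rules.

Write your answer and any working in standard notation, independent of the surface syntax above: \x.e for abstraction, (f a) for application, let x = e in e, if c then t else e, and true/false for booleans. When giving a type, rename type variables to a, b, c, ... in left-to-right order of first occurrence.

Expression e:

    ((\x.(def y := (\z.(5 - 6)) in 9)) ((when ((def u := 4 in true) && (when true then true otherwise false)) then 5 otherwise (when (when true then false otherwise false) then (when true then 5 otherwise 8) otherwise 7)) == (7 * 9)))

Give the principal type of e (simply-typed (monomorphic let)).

Answer: Int

Trace:
  unify Int ~ Int
  unify Int ~ Int
\z._ : b -> Int
let y : b -> Int
\x._ : a -> Int
let u : Int
  unify Bool ~ Bool
  unify Bool ~ Bool
  unify Bool ~ Bool
  unify Bool ~ Bool
  unify Bool ~ Bool
  unify Bool ~ Bool
  unify Bool ~ Bool
  unify Bool ~ Bool
  unify Bool ~ Bool
  unify Int ~ Int
  unify Int ~ Int
  unify Int ~ Int
  unify Int ~ Int
  unify Int ~ Int
  unify Int ~ Int
  unify Int ~ Int
  unify a -> Int ~ Bool -> c
  unify a ~ Bool
  unify Int ~ c
_ _ : Int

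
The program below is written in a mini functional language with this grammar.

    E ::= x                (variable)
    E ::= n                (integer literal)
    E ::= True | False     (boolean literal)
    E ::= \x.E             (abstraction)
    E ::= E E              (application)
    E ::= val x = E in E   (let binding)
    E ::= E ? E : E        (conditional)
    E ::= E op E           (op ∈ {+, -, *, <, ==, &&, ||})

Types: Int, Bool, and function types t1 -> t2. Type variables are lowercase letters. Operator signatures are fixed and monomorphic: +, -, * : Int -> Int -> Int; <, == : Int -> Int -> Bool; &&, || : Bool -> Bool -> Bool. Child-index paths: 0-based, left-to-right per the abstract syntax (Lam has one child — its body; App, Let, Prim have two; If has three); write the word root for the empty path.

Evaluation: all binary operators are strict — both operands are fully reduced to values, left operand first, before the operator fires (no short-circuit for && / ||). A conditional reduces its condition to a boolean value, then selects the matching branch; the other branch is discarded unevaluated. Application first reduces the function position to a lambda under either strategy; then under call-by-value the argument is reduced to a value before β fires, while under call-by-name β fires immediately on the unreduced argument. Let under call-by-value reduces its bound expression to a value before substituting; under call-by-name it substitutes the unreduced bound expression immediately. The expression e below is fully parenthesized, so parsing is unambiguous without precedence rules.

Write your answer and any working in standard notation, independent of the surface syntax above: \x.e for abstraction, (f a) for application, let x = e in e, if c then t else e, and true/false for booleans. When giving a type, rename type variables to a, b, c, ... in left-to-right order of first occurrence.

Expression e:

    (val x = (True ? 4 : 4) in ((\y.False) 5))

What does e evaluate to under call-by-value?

Trace:
step 0: (let x = (if true then 4 else 4) in ((\y.false) 5))
step 1: [if@0] (let x = 4 in ((\y.false) 5))
step 2: [let@root] ((\y.false) 5)
step 3: [beta@root] false

Answer: false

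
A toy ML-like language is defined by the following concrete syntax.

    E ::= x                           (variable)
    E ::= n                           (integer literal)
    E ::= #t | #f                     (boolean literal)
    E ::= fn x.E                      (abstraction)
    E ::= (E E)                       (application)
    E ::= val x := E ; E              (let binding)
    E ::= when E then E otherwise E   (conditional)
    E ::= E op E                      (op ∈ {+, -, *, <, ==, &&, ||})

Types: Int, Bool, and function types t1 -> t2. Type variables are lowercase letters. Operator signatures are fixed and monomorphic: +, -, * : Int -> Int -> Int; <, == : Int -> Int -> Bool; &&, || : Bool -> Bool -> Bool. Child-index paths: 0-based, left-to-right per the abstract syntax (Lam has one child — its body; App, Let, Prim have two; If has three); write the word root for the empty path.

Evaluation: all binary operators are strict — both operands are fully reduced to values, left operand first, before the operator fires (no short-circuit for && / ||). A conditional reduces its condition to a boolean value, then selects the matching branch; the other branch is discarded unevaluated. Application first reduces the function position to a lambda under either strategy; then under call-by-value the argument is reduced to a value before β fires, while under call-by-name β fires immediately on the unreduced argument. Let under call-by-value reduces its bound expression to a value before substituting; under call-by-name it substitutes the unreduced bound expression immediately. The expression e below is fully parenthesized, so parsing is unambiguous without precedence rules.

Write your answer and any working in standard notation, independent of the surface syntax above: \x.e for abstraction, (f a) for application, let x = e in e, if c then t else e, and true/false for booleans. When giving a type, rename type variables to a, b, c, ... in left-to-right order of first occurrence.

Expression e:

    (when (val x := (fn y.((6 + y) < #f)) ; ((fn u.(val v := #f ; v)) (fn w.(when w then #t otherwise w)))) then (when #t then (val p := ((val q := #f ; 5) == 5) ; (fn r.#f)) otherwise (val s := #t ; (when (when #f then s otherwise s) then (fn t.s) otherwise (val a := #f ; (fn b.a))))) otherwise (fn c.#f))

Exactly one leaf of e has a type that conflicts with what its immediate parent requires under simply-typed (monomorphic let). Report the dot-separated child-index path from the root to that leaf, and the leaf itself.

Answer: 0.0.0.1 : false

Working:
  unify Int ~ Int
y : a
  unify a ~ Int
  unify Int ~ Int
  unify Bool ~ Int
  FAIL: mismatch Bool ~ Int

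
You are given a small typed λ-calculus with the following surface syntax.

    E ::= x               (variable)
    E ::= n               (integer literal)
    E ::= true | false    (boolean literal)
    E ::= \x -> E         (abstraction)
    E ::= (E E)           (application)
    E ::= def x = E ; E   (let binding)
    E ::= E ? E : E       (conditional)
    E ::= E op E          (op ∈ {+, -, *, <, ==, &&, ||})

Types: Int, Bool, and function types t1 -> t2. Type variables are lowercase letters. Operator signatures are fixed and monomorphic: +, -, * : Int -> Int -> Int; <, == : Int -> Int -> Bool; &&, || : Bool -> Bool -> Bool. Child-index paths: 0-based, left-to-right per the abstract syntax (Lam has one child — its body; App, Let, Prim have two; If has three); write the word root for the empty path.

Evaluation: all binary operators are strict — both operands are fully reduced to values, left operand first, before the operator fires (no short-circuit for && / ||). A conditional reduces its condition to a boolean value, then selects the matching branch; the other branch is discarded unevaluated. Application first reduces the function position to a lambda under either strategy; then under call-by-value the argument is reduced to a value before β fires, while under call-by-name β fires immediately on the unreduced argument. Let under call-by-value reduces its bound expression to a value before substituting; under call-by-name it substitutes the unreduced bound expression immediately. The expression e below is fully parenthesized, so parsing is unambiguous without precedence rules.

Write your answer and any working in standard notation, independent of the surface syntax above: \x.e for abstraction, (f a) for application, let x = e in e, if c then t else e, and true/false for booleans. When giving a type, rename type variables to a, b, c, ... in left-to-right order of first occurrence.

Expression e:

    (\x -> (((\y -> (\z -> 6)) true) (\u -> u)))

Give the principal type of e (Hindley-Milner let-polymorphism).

Trace:
\z._ : c -> Int
\y._ : b -> c -> Int
  unify b -> c -> Int ~ Bool -> d
  unify b ~ Bool
  unify c -> Int ~ d
_ _ : c -> Int
u : e
\u._ : e -> e
  unify c -> Int ~ (e -> e) -> f
  unify c ~ e -> e
  unify Int ~ f
_ _ : Int
\x._ : a -> Int

Answer: a -> Int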